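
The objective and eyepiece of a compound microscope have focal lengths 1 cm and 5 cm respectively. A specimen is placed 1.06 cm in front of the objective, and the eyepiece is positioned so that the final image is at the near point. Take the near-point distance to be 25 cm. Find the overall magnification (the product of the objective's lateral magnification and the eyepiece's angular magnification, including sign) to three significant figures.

Objective: 1/d_i = 1/f_obj - 1/d_o = 1/1 - 1/1.06 = 0.05660 cm^-1, so d_i = 17.667 cm.
m_obj = -d_i/d_o = -17.667/1.06 = -16.667.
Eyepiece angular magnification (image at near point): M_eye = 1 + D/f_e = 1 + 25/5 = 6.000.
Overall M = m_obj x M_eye = (-16.667)(6.000) = -100.00.

-100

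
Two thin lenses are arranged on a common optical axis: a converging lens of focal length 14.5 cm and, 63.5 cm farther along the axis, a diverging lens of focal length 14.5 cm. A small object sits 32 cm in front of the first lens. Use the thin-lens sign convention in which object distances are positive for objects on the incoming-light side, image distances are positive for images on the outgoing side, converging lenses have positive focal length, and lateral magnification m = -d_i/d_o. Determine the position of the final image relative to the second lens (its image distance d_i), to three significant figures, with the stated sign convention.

-10.4 cm

First lens: d_i1 = 1/(1/14.5 - 1/32) = 26.514 cm.
The intermediate image is 26.514 cm to the right of lens 1, so d_o2 = L - d_i1 = 63.5 - 26.514 = 36.986 cm.
Second lens: d_i2 = 1/(1/(-14.5) - 1/(36.986)) = -10.416 cm.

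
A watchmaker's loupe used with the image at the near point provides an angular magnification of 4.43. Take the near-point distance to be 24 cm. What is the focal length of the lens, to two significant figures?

For the image at the near point, M = 1 + D/f.
f = D/(M - 1) = 24/(4.43 - 1) = 6.997 cm.

7.0 cm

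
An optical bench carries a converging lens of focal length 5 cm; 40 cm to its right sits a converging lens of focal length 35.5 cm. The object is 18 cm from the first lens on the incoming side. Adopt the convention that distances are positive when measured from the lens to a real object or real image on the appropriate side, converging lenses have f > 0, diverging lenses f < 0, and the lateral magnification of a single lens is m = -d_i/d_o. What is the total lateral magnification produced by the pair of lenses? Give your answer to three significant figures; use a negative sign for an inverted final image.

Lens 1: 1/d_i1 = 1/f_1 - 1/d_o1 = 1/5 - 1/18 = 0.14444 cm^-1, so d_i1 = 6.923 cm.
m_1 = -(6.923)/18 = -0.3846.
Object distance for lens 2: d_o2 = 40 - 6.923 = 33.077 cm.
Lens 2: 1/d_i2 = 1/f_2 - 1/d_o2 = 1/35.5 - 1/(33.077) = -0.00206 cm^-1, so d_i2 = -484.603 cm.
m_2 = -(-484.603)/(33.077) = 14.6508.
The system's lateral magnification is m_1 m_2 = (-0.3846)(14.6508) = -5.6349.

-5.63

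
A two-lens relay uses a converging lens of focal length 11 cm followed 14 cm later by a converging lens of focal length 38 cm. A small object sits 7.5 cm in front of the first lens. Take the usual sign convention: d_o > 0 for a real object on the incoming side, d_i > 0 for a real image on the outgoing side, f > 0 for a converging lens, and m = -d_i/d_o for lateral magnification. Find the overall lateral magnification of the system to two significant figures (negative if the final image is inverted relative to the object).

Lens 1: 1/d_i1 = 1/f_1 - 1/d_o1 = 1/11 - 1/7.5 = -0.04242 cm^-1, so d_i1 = -23.571 cm.
m_1 = -(-23.571)/7.5 = 3.1429.
With d_i1 < 0 the first image is virtual and lies on the object side; the object distance for lens 2 is d_o2 = 14 - (-23.571) = 37.571 cm.
Lens 2: 1/d_i2 = 1/f_2 - 1/d_o2 = 1/38 - 1/(37.571) = -0.00030 cm^-1, so d_i2 = -3331.333 cm.
m_2 = -(-3331.333)/(37.571) = 88.6667.
Total m = m_1 x m_2 = (3.1429)(88.6667) = 278.6667.

280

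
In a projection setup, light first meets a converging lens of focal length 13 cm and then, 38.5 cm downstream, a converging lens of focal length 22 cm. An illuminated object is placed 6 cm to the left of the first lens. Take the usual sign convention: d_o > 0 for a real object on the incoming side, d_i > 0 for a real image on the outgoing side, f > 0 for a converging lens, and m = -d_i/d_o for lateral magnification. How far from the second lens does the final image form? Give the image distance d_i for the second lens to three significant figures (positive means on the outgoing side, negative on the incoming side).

39.5 cm

Lens 1: 1/d_i1 = 1/f_1 - 1/d_o1 = 1/13 - 1/6 = -0.08974 cm^-1, so d_i1 = -11.143 cm.
The intermediate image is virtual, 11.143 cm to the left of lens 1, so d_o2 = L - d_i1 = 38.5 - (-11.143) = 49.643 cm.
Lens 2: 1/d_i2 = 1/f_2 - 1/d_o2 = 1/22 - 1/(49.643) = 0.02531 cm^-1, so d_i2 = 39.509 cm.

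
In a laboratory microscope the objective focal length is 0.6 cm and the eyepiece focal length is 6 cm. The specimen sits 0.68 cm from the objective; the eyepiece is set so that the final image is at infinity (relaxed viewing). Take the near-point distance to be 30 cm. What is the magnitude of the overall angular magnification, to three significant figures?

37.5

Objective: 1/d_i = 1/f_obj - 1/d_o = 1/0.6 - 1/0.68 = 0.19608 cm^-1, so d_i = 5.100 cm.
m_obj = -d_i/d_o = -5.100/0.68 = -7.500.
Eyepiece angular magnification (image at infinity): M_eye = D/f_e = 30/6 = 5.000.
Overall M = m_obj x M_eye = (-7.500)(5.000) = -37.50.
|M| = 37.50.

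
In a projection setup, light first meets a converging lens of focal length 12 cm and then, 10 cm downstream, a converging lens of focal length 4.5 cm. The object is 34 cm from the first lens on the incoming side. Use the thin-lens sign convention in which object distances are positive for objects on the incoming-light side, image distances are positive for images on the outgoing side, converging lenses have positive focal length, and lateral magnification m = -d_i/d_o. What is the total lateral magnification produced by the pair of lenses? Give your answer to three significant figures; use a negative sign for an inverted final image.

-0.188

First lens: d_i1 = 1/(1/12 - 1/34) = 18.545 cm.
m_1 = -(18.545)/34 = -0.5455.
Since 18.545 cm > 10 cm, the first image lies past the second lens and serves as a virtual object: d_o2 = L - d_i1 = -8.545 cm.
Second lens: d_i2 = 1/(1/4.5 - 1/(-8.545)) = 2.948 cm.
m_2 = -(2.948)/(-8.545) = 0.3449.
Overall magnification: m = m_1 m_2 = -0.1882.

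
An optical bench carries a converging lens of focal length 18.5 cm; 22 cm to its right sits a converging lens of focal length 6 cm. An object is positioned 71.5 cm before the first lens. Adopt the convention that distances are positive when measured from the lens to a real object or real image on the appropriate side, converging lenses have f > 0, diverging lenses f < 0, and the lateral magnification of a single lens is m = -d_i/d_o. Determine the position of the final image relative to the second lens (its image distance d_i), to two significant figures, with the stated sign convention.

2.0 cm

Lens 1: 1/d_i1 = 1/f_1 - 1/d_o1 = 1/18.5 - 1/71.5 = 0.04007 cm^-1, so d_i1 = 24.958 cm.
Since 24.958 cm > 22 cm, the first image lies past the second lens and serves as a virtual object: d_o2 = L - d_i1 = -2.958 cm.
Lens 2: 1/d_i2 = 1/f_2 - 1/d_o2 = 1/6 - 1/(-2.958) = 0.50478 cm^-1, so d_i2 = 1.981 cm.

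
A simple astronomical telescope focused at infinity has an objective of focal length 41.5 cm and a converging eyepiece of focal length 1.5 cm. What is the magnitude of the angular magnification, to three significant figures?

27.7

|M| = f_obj/|f_eye| = 41.5/1.5 = 27.667.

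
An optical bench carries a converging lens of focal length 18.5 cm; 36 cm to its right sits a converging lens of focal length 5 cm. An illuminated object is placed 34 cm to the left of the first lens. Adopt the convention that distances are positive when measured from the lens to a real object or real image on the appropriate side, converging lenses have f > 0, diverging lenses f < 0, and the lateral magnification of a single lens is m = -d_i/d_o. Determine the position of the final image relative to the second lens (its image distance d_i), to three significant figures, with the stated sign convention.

2.39 cm

Applying the thin-lens equation to the first lens, 1/18.5 = 1/34 + 1/d_i1, which gives d_i1 = 40.581 cm.
This image would form 40.581 cm past lens 1, i.e. 4.581 cm beyond lens 2, so it is a virtual object for lens 2: d_o2 = 36 - 40.581 = -4.581 cm.
Applying the thin-lens equation again with f_2 = 5 cm and d_o2 = -4.581 cm gives d_i2 = 2.391 cm.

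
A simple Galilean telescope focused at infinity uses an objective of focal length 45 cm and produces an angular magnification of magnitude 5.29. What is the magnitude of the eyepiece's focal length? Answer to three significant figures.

8.51 cm

|M| = f_obj/|f_eye|, so |f_eye| = f_obj/|M| = 45/5.29 = 8.507 cm.
(The eyepiece is diverging, so its signed focal length is -8.507 cm.)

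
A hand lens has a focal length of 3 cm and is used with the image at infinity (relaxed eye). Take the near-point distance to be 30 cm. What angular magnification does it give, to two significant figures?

10

M = D/f = 30/3 = 10.000.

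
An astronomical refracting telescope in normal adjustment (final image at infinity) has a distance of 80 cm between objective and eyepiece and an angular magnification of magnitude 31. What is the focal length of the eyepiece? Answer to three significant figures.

In normal adjustment the tube length equals f_obj + f_eye and |M| = f_obj/f_eye.
So f_obj = 31 f_eye and 31 f_eye + f_eye = 80 cm, giving f_eye = 80/32 = 2.500 cm and f_obj = 77.500 cm.

2.50 cm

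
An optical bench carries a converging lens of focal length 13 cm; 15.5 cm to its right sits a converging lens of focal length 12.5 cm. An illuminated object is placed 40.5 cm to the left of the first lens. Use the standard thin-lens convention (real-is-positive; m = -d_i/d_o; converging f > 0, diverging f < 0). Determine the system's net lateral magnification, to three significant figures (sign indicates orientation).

-0.366

First lens: d_i1 = 1/(1/13 - 1/40.5) = 19.145 cm.
m_1 = -(19.145)/40.5 = -0.4727.
Since 19.145 cm > 15.5 cm, the first image lies past the second lens and serves as a virtual object: d_o2 = L - d_i1 = -3.645 cm.
Second lens: d_i2 = 1/(1/12.5 - 1/(-3.645)) = 2.822 cm.
m_2 = -(2.822)/(-3.645) = 0.7742.
The system's lateral magnification is m_1 m_2 = (-0.4727)(0.7742) = -0.3660.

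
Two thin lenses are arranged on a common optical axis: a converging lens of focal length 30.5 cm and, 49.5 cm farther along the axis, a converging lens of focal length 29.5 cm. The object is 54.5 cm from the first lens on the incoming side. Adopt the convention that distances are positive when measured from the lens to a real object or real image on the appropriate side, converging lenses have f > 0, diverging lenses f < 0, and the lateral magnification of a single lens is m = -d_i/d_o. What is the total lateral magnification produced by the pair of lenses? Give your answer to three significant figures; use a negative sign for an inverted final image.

Applying the thin-lens equation to the first lens, 1/30.5 = 1/54.5 + 1/d_i1, which gives d_i1 = 69.260 cm.
Its lateral magnification is m_1 = -d_i1/d_o1 = -(69.260)/54.5 = -1.2708.
This image would form 69.260 cm past lens 1, i.e. 19.760 cm beyond lens 2, so it is a virtual object for lens 2: d_o2 = 49.5 - 69.260 = -19.760 cm.
Applying the thin-lens equation again with f_2 = 29.5 cm and d_o2 = -19.760 cm gives d_i2 = 11.834 cm.
m_2 = -(11.834)/(-19.760) = 0.5989.
The system's lateral magnification is m_1 m_2 = (-1.2708)(0.5989) = -0.7610.

-0.761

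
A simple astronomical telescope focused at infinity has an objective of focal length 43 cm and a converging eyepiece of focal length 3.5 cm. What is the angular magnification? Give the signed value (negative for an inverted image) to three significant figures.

-12.3

M = -f_obj/f_eye = -43/(3.5) = -12.286.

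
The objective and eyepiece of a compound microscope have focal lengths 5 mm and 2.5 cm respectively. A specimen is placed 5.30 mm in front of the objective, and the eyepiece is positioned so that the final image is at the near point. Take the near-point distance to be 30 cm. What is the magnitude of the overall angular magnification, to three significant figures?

Convert to cm: f_obj = 5 mm = 0.5 cm; d_o = 5.30 mm = 0.53 cm.
Objective: 1/d_i = 1/f_obj - 1/d_o = 1/0.5 - 1/0.53 = 0.11321 cm^-1, so d_i = 8.833 cm.
m_obj = -d_i/d_o = -8.833/0.53 = -16.667.
Eyepiece angular magnification (image at near point): M_eye = 1 + D/f_e = 1 + 30/2.5 = 13.000.
Overall M = m_obj x M_eye = (-16.667)(13.000) = -216.67.
|M| = 216.67.

217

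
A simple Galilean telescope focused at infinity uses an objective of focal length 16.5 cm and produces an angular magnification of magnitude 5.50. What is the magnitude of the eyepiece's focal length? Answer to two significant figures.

|M| = f_obj/|f_eye|, so |f_eye| = f_obj/|M| = 16.5/5.5 = 3.000 cm.
(The eyepiece is diverging, so its signed focal length is -3.000 cm.)

3.0 cm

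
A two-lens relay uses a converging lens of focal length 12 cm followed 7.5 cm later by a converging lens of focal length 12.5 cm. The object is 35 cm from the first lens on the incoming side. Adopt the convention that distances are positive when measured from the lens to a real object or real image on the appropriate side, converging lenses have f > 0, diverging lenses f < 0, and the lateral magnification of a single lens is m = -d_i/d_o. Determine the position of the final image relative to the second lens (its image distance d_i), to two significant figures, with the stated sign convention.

Lens 1: 1/d_i1 = 1/f_1 - 1/d_o1 = 1/12 - 1/35 = 0.05476 cm^-1, so d_i1 = 18.261 cm.
This image would form 18.261 cm past lens 1, i.e. 10.761 cm beyond lens 2, so it is a virtual object for lens 2: d_o2 = 7.5 - 18.261 = -10.761 cm.
Lens 2: 1/d_i2 = 1/f_2 - 1/d_o2 = 1/12.5 - 1/(-10.761) = 0.17293 cm^-1, so d_i2 = 5.783 cm.

5.8 cm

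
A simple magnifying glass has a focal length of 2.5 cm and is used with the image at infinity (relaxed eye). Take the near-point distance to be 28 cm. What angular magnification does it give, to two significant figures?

M = D/f = 28/2.5 = 11.200.

11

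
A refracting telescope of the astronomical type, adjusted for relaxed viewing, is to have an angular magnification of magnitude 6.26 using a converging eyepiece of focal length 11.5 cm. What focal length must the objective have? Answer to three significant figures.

72.0 cm

|M| = f_obj/|f_eye|, so f_obj = |M| x |f_eye| = 6.26 x 11.5 = 71.990 cm.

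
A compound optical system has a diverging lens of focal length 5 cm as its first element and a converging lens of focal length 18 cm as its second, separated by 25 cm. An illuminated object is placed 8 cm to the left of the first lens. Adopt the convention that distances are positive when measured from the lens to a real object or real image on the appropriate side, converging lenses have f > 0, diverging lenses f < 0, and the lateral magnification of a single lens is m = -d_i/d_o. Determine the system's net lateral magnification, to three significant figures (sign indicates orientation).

Applying the thin-lens equation to the first lens, 1/(-5) = 1/8 + 1/d_i1, which gives d_i1 = -3.077 cm.
Its lateral magnification is m_1 = -d_i1/d_o1 = -(-3.077)/8 = 0.3846.
With d_i1 < 0 the first image is virtual and lies on the object side; the object distance for lens 2 is d_o2 = 25 - (-3.077) = 28.077 cm.
Applying the thin-lens equation again with f_2 = 18 cm and d_o2 = 28.077 cm gives d_i2 = 50.153 cm.
m_2 = -(50.153)/(28.077) = -1.7863.
The system's lateral magnification is m_1 m_2 = (0.3846)(-1.7863) = -0.6870.

-0.687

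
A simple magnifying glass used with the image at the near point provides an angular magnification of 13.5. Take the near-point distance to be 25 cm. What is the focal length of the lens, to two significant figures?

For the image at the near point, M = 1 + D/f.
f = D/(M - 1) = 25/(13.5 - 1) = 2.000 cm.

2.0 cm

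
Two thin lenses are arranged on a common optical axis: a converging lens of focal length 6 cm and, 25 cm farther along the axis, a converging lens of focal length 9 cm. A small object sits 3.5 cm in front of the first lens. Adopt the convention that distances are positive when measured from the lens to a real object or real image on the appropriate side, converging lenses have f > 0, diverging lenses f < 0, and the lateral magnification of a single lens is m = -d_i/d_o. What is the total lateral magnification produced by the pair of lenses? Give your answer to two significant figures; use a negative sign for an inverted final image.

-0.89

Lens 1: 1/d_i1 = 1/f_1 - 1/d_o1 = 1/6 - 1/3.5 = -0.11905 cm^-1, so d_i1 = -8.400 cm.
m_1 = -(-8.400)/3.5 = 2.4000.
With d_i1 < 0 the first image is virtual and lies on the object side; the object distance for lens 2 is d_o2 = 25 - (-8.400) = 33.400 cm.
Lens 2: 1/d_i2 = 1/f_2 - 1/d_o2 = 1/9 - 1/(33.400) = 0.08117 cm^-1, so d_i2 = 12.320 cm.
m_2 = -(12.320)/(33.400) = -0.3689.
Total m = m_1 x m_2 = (2.4000)(-0.3689) = -0.8852.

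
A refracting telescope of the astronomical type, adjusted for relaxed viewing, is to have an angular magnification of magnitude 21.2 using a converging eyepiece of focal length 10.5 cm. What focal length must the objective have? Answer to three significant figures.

|M| = f_obj/|f_eye|, so f_obj = |M| x |f_eye| = 21.2 x 10.5 = 222.600 cm.

223 cm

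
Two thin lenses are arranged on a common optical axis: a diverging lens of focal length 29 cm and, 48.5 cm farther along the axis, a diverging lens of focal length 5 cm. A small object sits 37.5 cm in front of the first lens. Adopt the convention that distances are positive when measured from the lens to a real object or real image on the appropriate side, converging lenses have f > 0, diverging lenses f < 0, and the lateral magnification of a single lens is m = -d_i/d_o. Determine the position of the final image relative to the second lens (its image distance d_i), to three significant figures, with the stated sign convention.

Applying the thin-lens equation to the first lens, 1/(-29) = 1/37.5 + 1/d_i1, which gives d_i1 = -16.353 cm.
With d_i1 < 0 the first image is virtual and lies on the object side; the object distance for lens 2 is d_o2 = 48.5 - (-16.353) = 64.853 cm.
Applying the thin-lens equation again with f_2 = -5 cm and d_o2 = 64.853 cm gives d_i2 = -4.642 cm.

-4.64 cm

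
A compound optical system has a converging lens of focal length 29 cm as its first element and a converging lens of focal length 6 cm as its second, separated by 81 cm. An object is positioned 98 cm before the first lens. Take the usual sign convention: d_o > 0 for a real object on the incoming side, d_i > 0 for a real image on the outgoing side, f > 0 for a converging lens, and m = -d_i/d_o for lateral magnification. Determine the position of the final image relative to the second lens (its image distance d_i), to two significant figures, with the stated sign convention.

7.1 cm

Lens 1: 1/d_i1 = 1/f_1 - 1/d_o1 = 1/29 - 1/98 = 0.02428 cm^-1, so d_i1 = 41.188 cm.
Object distance for lens 2: d_o2 = 81 - 41.188 = 39.812 cm.
Lens 2: 1/d_i2 = 1/f_2 - 1/d_o2 = 1/6 - 1/(39.812) = 0.14155 cm^-1, so d_i2 = 7.065 cm.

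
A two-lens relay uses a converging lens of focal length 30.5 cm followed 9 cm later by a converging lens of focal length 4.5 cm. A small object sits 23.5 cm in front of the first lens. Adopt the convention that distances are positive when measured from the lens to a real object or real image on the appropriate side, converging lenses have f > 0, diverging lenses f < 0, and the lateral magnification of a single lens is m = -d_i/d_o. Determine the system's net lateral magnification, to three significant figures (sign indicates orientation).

Applying the thin-lens equation to the first lens, 1/30.5 = 1/23.5 + 1/d_i1, which gives d_i1 = -102.393 cm.
Its lateral magnification is m_1 = -d_i1/d_o1 = -(-102.393)/23.5 = 4.3571.
With d_i1 < 0 the first image is virtual and lies on the object side; the object distance for lens 2 is d_o2 = 9 - (-102.393) = 111.393 cm.
Applying the thin-lens equation again with f_2 = 4.5 cm and d_o2 = 111.393 cm gives d_i2 = 4.689 cm.
m_2 = -(4.689)/(111.393) = -0.0421.
Overall magnification: m = m_1 m_2 = -0.1834.

-0.183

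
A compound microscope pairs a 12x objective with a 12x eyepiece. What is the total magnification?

144

The overall magnification of a compound microscope is the product of the objective and eyepiece magnifications:
M = M_obj x M_eye = 12 x 12 = 144.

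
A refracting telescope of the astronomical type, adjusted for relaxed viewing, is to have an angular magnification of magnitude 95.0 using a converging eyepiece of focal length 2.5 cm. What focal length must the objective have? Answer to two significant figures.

|M| = f_obj/|f_eye|, so f_obj = |M| x |f_eye| = 95.0 x 2.5 = 237.500 cm.

240 cm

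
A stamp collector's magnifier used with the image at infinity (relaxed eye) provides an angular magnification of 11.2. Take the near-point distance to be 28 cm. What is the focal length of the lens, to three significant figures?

2.50 cm

For the image at infinity, M = D/f.
f = D/M = 28/11.2 = 2.500 cm.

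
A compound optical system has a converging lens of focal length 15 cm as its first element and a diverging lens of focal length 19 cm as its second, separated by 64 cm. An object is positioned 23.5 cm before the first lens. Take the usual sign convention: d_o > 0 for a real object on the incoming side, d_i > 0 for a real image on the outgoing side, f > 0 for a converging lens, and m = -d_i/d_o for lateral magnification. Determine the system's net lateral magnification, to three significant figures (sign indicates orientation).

Lens 1: 1/d_i1 = 1/f_1 - 1/d_o1 = 1/15 - 1/23.5 = 0.02411 cm^-1, so d_i1 = 41.471 cm.
m_1 = -(41.471)/23.5 = -1.7647.
The intermediate image is 41.471 cm to the right of lens 1, so d_o2 = L - d_i1 = 64 - 41.471 = 22.529 cm.
Lens 2: 1/d_i2 = 1/f_2 - 1/d_o2 = 1/(-19) - 1/(22.529) = -0.09702 cm^-1, so d_i2 = -10.307 cm.
m_2 = -(-10.307)/(22.529) = 0.4575.
Overall magnification: m = m_1 m_2 = -0.8074.

-0.807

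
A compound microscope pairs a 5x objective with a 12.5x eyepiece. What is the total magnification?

62.5

The overall magnification of a compound microscope is the product of the objective and eyepiece magnifications:
M = M_obj x M_eye = 5 x 12.5 = 62.5.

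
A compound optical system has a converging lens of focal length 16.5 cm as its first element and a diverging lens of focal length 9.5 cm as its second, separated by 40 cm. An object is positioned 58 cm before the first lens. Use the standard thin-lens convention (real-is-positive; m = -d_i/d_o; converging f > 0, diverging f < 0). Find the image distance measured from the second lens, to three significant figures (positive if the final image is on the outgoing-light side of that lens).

First lens: d_i1 = 1/(1/16.5 - 1/58) = 23.060 cm.
That image sits 16.940 cm in front of the second lens, so d_o2 = 16.940 cm.
Second lens: d_i2 = 1/(1/(-9.5) - 1/(16.940)) = -6.087 cm.

-6.09 cm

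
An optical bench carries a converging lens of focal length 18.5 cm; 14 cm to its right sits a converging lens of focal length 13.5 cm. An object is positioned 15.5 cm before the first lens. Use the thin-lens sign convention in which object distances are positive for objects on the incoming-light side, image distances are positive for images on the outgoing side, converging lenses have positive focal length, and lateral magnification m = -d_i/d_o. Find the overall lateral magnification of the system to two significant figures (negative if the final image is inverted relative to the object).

First lens: d_i1 = 1/(1/18.5 - 1/15.5) = -95.583 cm.
m_1 = -(-95.583)/15.5 = 6.1667.
With d_i1 < 0 the first image is virtual and lies on the object side; the object distance for lens 2 is d_o2 = 14 - (-95.583) = 109.583 cm.
Second lens: d_i2 = 1/(1/13.5 - 1/(109.583)) = 15.397 cm.
m_2 = -(15.397)/(109.583) = -0.1405.
Total m = m_1 x m_2 = (6.1667)(-0.1405) = -0.8664.

-0.87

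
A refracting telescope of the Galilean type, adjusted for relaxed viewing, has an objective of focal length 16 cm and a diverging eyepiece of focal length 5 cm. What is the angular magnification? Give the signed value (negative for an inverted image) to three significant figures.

M = -f_obj/f_eye = -16/(-5) = 3.200.

3.20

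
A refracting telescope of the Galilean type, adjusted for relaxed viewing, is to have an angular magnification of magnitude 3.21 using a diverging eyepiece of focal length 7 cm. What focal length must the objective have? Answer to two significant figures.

|M| = f_obj/|f_eye|, so f_obj = |M| x |f_eye| = 3.21 x 7 = 22.470 cm.

22 cm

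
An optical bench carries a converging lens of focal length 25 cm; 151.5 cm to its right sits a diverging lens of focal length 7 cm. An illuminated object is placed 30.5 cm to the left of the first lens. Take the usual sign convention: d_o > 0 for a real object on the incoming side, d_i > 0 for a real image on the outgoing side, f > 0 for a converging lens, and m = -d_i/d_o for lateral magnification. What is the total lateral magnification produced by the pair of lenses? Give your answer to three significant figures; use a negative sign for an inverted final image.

Lens 1: 1/d_i1 = 1/f_1 - 1/d_o1 = 1/25 - 1/30.5 = 0.00721 cm^-1, so d_i1 = 138.636 cm.
m_1 = -(138.636)/30.5 = -4.5455.
That image sits 12.864 cm in front of the second lens, so d_o2 = 12.864 cm.
Lens 2: 1/d_i2 = 1/f_2 - 1/d_o2 = 1/(-7) - 1/(12.864) = -0.22060 cm^-1, so d_i2 = -4.533 cm.
m_2 = -(-4.533)/(12.864) = 0.3524.
The system's lateral magnification is m_1 m_2 = (-4.5455)(0.3524) = -1.6018.

-1.60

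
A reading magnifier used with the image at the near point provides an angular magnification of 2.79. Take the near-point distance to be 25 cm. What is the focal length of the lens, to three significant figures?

For the image at the near point, M = 1 + D/f.
f = D/(M - 1) = 25/(2.79 - 1) = 13.966 cm.

14.0 cm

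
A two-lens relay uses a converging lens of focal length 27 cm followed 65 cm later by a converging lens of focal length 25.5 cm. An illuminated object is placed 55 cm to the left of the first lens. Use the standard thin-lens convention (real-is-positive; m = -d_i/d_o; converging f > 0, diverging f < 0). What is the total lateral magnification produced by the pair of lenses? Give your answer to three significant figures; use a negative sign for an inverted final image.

-1.82

First lens: d_i1 = 1/(1/27 - 1/55) = 53.036 cm.
m_1 = -(53.036)/55 = -0.9643.
Object distance for lens 2: d_o2 = 65 - 53.036 = 11.964 cm.
Second lens: d_i2 = 1/(1/25.5 - 1/(11.964)) = -22.540 cm.
m_2 = -(-22.540)/(11.964) = 1.8839.
Overall magnification: m = m_1 m_2 = -1.8166.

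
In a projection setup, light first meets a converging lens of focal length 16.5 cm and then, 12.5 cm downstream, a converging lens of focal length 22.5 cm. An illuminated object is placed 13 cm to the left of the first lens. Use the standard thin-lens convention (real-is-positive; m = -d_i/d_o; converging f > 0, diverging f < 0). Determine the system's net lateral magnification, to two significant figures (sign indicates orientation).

Lens 1: 1/d_i1 = 1/f_1 - 1/d_o1 = 1/16.5 - 1/13 = -0.01632 cm^-1, so d_i1 = -61.286 cm.
m_1 = -(-61.286)/13 = 4.7143.
With d_i1 < 0 the first image is virtual and lies on the object side; the object distance for lens 2 is d_o2 = 12.5 - (-61.286) = 73.786 cm.
Lens 2: 1/d_i2 = 1/f_2 - 1/d_o2 = 1/22.5 - 1/(73.786) = 0.03089 cm^-1, so d_i2 = 32.371 cm.
m_2 = -(32.371)/(73.786) = -0.4387.
Overall magnification: m = m_1 m_2 = -2.0682.

-2.1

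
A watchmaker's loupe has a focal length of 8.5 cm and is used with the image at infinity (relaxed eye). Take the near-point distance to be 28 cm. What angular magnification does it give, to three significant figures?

3.29

M = D/f = 28/8.5 = 3.294.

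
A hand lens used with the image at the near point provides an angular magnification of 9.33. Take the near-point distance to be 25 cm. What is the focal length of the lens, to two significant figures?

3.0 cm

For the image at the near point, M = 1 + D/f.
f = D/(M - 1) = 25/(9.33 - 1) = 3.001 cm.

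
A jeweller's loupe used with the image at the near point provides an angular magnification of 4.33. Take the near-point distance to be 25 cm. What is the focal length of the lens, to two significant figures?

7.5 cm

For the image at the near point, M = 1 + D/f.
f = D/(M - 1) = 25/(4.33 - 1) = 7.508 cm.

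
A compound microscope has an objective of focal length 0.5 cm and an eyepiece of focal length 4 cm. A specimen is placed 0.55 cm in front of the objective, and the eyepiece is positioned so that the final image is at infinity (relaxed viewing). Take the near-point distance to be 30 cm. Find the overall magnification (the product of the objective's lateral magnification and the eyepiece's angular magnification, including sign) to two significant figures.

Objective: 1/d_i = 1/f_obj - 1/d_o = 1/0.5 - 1/0.55 = 0.18182 cm^-1, so d_i = 5.500 cm.
m_obj = -d_i/d_o = -5.500/0.55 = -10.000.
Eyepiece angular magnification (image at infinity): M_eye = D/f_e = 30/4 = 7.500.
Overall M = m_obj x M_eye = (-10.000)(7.500) = -75.00.

-75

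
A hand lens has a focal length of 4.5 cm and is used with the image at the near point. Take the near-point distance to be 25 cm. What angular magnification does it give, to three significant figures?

M = 1 + D/f = 1 + 25/4.5 = 6.556.

6.56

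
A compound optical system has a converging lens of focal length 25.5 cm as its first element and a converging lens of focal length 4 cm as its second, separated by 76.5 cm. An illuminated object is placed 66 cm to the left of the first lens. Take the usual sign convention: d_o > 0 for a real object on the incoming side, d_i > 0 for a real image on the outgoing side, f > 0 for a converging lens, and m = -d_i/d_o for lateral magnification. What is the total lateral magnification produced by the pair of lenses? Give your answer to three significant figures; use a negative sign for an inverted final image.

0.0814

Lens 1: 1/d_i1 = 1/f_1 - 1/d_o1 = 1/25.5 - 1/66 = 0.02406 cm^-1, so d_i1 = 41.556 cm.
m_1 = -(41.556)/66 = -0.6296.
That image sits 34.944 cm in front of the second lens, so d_o2 = 34.944 cm.
Lens 2: 1/d_i2 = 1/f_2 - 1/d_o2 = 1/4 - 1/(34.944) = 0.22138 cm^-1, so d_i2 = 4.517 cm.
m_2 = -(4.517)/(34.944) = -0.1293.
The system's lateral magnification is m_1 m_2 = (-0.6296)(-0.1293) = 0.0814.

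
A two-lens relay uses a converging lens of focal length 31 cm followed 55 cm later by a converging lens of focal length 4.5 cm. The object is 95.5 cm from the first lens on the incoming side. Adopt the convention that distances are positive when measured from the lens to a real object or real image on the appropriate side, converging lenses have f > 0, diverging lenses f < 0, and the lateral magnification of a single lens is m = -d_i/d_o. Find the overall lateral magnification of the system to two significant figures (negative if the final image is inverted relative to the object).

0.47

Applying the thin-lens equation to the first lens, 1/31 = 1/95.5 + 1/d_i1, which gives d_i1 = 45.899 cm.
Its lateral magnification is m_1 = -d_i1/d_o1 = -(45.899)/95.5 = -0.4806.
The intermediate image is 45.899 cm to the right of lens 1, so d_o2 = L - d_i1 = 55 - 45.899 = 9.101 cm.
Applying the thin-lens equation again with f_2 = 4.5 cm and d_o2 = 9.101 cm gives d_i2 = 8.901 cm.
m_2 = -(8.901)/(9.101) = -0.9781.
Total m = m_1 x m_2 = (-0.4806)(-0.9781) = 0.4701.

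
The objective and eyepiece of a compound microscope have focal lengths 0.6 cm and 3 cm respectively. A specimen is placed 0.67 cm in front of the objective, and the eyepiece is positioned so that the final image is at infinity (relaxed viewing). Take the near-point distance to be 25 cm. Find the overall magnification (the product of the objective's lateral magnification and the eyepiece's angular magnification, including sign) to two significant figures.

Objective: 1/d_i = 1/f_obj - 1/d_o = 1/0.6 - 1/0.67 = 0.17413 cm^-1, so d_i = 5.743 cm.
m_obj = -d_i/d_o = -5.743/0.67 = -8.571.
Eyepiece angular magnification (image at infinity): M_eye = D/f_e = 25/3 = 8.333.
Overall M = m_obj x M_eye = (-8.571)(8.333) = -71.43.

-71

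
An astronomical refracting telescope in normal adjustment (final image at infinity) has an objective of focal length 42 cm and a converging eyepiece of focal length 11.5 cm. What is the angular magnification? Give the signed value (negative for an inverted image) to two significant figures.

-3.7

M = -f_obj/f_eye = -42/(11.5) = -3.652.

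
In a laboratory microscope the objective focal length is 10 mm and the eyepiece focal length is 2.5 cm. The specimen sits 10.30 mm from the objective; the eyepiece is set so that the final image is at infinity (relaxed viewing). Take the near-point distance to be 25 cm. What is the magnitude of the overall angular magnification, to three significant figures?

333

Convert to cm: f_obj = 10 mm = 1 cm; d_o = 10.30 mm = 1.03 cm.
Objective: 1/d_i = 1/f_obj - 1/d_o = 1/1 - 1/1.03 = 0.02913 cm^-1, so d_i = 34.333 cm.
m_obj = -d_i/d_o = -34.333/1.03 = -33.333.
Eyepiece angular magnification (image at infinity): M_eye = D/f_e = 25/2.5 = 10.000.
Overall M = m_obj x M_eye = (-33.333)(10.000) = -333.33.
|M| = 333.33.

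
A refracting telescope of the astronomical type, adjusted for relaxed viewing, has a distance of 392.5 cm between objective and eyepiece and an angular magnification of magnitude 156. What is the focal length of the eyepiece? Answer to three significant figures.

2.50 cm

In normal adjustment the tube length equals f_obj + f_eye and |M| = f_obj/f_eye.
So f_obj = 156 f_eye and 156 f_eye + f_eye = 392.5 cm, giving f_eye = 392.5/157 = 2.500 cm and f_obj = 390.000 cm.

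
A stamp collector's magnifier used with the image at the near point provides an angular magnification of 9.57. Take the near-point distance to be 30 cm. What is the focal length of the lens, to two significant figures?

3.5 cm

For the image at the near point, M = 1 + D/f.
f = D/(M - 1) = 30/(9.57 - 1) = 3.501 cm.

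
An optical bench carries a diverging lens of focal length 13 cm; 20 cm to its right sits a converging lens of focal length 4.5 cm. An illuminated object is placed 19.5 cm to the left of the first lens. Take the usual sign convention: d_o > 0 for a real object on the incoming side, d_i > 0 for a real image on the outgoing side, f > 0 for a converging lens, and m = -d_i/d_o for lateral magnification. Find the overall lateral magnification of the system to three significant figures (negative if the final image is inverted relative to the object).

Applying the thin-lens equation to the first lens, 1/(-13) = 1/19.5 + 1/d_i1, which gives d_i1 = -7.800 cm.
Its lateral magnification is m_1 = -d_i1/d_o1 = -(-7.800)/19.5 = 0.4000.
With d_i1 < 0 the first image is virtual and lies on the object side; the object distance for lens 2 is d_o2 = 20 - (-7.800) = 27.800 cm.
Applying the thin-lens equation again with f_2 = 4.5 cm and d_o2 = 27.800 cm gives d_i2 = 5.369 cm.
m_2 = -(5.369)/(27.800) = -0.1931.
Overall magnification: m = m_1 m_2 = -0.0773.

-0.0773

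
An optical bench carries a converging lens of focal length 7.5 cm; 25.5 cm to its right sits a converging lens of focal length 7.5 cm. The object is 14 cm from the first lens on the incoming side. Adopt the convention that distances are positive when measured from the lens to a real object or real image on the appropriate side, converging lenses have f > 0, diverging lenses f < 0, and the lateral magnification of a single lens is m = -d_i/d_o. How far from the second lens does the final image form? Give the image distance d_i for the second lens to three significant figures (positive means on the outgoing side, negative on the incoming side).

38.0 cm

First lens: d_i1 = 1/(1/7.5 - 1/14) = 16.154 cm.
Object distance for lens 2: d_o2 = 25.5 - 16.154 = 9.346 cm.
Second lens: d_i2 = 1/(1/7.5 - 1/(9.346)) = 37.969 cm.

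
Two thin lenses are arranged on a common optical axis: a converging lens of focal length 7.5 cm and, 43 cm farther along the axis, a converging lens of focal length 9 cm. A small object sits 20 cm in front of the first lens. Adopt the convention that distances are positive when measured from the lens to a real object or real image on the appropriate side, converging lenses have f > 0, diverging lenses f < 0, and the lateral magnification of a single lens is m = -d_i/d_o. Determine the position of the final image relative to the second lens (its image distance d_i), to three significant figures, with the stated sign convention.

First lens: d_i1 = 1/(1/7.5 - 1/20) = 12.000 cm.
The intermediate image is 12.000 cm to the right of lens 1, so d_o2 = L - d_i1 = 43 - 12.000 = 31.000 cm.
Second lens: d_i2 = 1/(1/9 - 1/(31.000)) = 12.682 cm.

12.7 cm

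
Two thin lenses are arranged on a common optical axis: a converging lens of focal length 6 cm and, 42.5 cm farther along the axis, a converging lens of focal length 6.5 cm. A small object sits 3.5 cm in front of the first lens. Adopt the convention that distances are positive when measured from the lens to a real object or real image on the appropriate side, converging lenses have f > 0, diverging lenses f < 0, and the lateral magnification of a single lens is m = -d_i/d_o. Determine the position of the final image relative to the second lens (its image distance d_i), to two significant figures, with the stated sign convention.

7.5 cm

Applying the thin-lens equation to the first lens, 1/6 = 1/3.5 + 1/d_i1, which gives d_i1 = -8.400 cm.
With d_i1 < 0 the first image is virtual and lies on the object side; the object distance for lens 2 is d_o2 = 42.5 - (-8.400) = 50.900 cm.
Applying the thin-lens equation again with f_2 = 6.5 cm and d_o2 = 50.900 cm gives d_i2 = 7.452 cm.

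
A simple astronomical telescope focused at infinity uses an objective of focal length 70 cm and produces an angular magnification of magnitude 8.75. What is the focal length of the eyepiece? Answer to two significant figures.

|M| = f_obj/f_eye, so f_eye = f_obj/|M| = 70/8.75 = 8.000 cm.

8.0 cm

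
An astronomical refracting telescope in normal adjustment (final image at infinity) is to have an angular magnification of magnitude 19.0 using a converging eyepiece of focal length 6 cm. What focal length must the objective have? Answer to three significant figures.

|M| = f_obj/|f_eye|, so f_obj = |M| x |f_eye| = 19.0 x 6 = 114.000 cm.

114 cm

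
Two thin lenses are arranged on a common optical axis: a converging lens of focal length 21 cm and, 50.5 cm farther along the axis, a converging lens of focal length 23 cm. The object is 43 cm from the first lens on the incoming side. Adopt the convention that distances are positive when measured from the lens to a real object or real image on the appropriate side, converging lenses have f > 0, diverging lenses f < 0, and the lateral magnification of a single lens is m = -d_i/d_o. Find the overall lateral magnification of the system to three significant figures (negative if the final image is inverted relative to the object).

-1.62

Lens 1: 1/d_i1 = 1/f_1 - 1/d_o1 = 1/21 - 1/43 = 0.02436 cm^-1, so d_i1 = 41.045 cm.
m_1 = -(41.045)/43 = -0.9545.
That image sits 9.455 cm in front of the second lens, so d_o2 = 9.455 cm.
Lens 2: 1/d_i2 = 1/f_2 - 1/d_o2 = 1/23 - 1/(9.455) = -0.06229 cm^-1, so d_i2 = -16.054 cm.
m_2 = -(-16.054)/(9.455) = 1.6980.
The system's lateral magnification is m_1 m_2 = (-0.9545)(1.6980) = -1.6208.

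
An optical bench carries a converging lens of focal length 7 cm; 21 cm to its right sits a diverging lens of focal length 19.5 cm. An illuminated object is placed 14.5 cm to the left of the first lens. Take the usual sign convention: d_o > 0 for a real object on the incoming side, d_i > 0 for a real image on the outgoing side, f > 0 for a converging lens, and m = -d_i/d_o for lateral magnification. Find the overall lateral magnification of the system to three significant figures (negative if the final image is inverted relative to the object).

Lens 1: 1/d_i1 = 1/f_1 - 1/d_o1 = 1/7 - 1/14.5 = 0.07389 cm^-1, so d_i1 = 13.533 cm.
m_1 = -(13.533)/14.5 = -0.9333.
The intermediate image is 13.533 cm to the right of lens 1, so d_o2 = L - d_i1 = 21 - 13.533 = 7.467 cm.
Lens 2: 1/d_i2 = 1/f_2 - 1/d_o2 = 1/(-19.5) - 1/(7.467) = -0.18521 cm^-1, so d_i2 = -5.399 cm.
m_2 = -(-5.399)/(7.467) = 0.7231.
The system's lateral magnification is m_1 m_2 = (-0.9333)(0.7231) = -0.6749.

-0.675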